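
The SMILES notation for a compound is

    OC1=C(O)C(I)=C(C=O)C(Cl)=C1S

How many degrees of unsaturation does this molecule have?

5

Degree of unsaturation = (number of rings) + (number of π bonds).
Ring closures in the SMILES: 1.
π bonds: 4 double bonds (each 1 DoU) → 4 DoU from unsaturation.
Total DoU = 1 + 4 = 5.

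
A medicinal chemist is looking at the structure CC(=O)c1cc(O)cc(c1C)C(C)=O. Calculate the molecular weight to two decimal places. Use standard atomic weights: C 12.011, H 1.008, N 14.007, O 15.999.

192.21 g/mol

First, the molecular formula is C11H12O3 (counting implicit H from valence).
  C: 11 × 12.011 = 132.121
  H: 12 × 1.008 = 12.096
  O: 3 × 15.999 = 47.997
Sum: 11×12.011 + 12×1.008 + 3×15.999 = 192.214 → 192.21 g/mol.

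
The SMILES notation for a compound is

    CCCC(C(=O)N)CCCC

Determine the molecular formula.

C9H19NO

Walk through each heavy atom and fill implicit hydrogens from standard valence (C 4, N 3, O 2, S 2, halogen 1):
  atom 1: C, bond orders sum to 1 (valence 4) → 3 H
  atom 2: C, bond orders sum to 2 (valence 4) → 2 H
  atom 3: C, bond orders sum to 2 (valence 4) → 2 H
  atom 4: C, bond orders sum to 3 (valence 4) → 1 H
  atom 5: C, bond orders sum to 4 (valence 4) → 0 H
  atom 6: O, bond orders sum to 2 (valence 2) → 0 H
  atom 7: N, bond orders sum to 1 (valence 3) → 2 H
  atom 8: C, bond orders sum to 2 (valence 4) → 2 H
  atom 9: C, bond orders sum to 2 (valence 4) → 2 H
  atom 10: C, bond orders sum to 2 (valence 4) → 2 H
  atom 11: C, bond orders sum to 1 (valence 4) → 3 H
Totals → C:9, H:19, N:1, O:1.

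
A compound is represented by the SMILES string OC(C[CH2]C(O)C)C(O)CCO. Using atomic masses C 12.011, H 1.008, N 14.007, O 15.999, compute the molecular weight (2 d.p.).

First, the molecular formula is C8H18O4 (counting implicit H from valence).
  C: 8 × 12.011 = 96.088
  H: 18 × 1.008 = 18.144
  O: 4 × 15.999 = 63.996
Sum: 8×12.011 + 18×1.008 + 4×15.999 = 178.228 → 178.23 g/mol.

178.23 g/mol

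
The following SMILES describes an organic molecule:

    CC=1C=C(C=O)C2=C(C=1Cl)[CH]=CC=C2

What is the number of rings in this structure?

2

In SMILES, each pair of matching ring-closure digits denotes one ring-closing bond; the number of such bonds equals the number of independent rings.
Ring-closure bonds here: 2.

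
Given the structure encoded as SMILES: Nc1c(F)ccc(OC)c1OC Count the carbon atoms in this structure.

Count every carbon token in the SMILES (each C, including those in ring-closure positions and inside branches).
Carbon count: 8.

8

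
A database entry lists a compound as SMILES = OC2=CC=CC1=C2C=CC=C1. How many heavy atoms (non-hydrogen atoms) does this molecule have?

11

Every atom symbol written in the SMILES (organic subset) is one heavy atom; implicit H are not written.
Heavy atoms by element → C:10, O:1.
Total: 11.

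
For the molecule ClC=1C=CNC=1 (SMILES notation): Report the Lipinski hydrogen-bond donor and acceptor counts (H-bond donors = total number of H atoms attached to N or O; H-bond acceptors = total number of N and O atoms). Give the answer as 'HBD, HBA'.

Donors: find every N or O and count the H atoms it carries.
  atom 5 (N): bond orders sum to 2 → 1 H
Lipinski HBD = 1.
Acceptors: N atoms = 1, O atoms = 0 → HBA = 1.

1, 1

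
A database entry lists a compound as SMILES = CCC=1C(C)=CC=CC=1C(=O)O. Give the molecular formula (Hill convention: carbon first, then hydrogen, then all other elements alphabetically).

Walk through each heavy atom and fill implicit hydrogens from standard valence (C 4, N 3, O 2, S 2, halogen 1):
  atom 1: C, bond orders sum to 1 (valence 4) → 3 H
  atom 2: C, bond orders sum to 2 (valence 4) → 2 H
  atom 3: C, bond orders sum to 4 (valence 4) → 0 H
  atom 4: C, bond orders sum to 4 (valence 4) → 0 H
  atom 5: C, bond orders sum to 1 (valence 4) → 3 H
  atom 6: C, bond orders sum to 3 (valence 4) → 1 H
  atom 7: C, bond orders sum to 3 (valence 4) → 1 H
  atom 8: C, bond orders sum to 3 (valence 4) → 1 H
  atom 9: C, bond orders sum to 4 (valence 4) → 0 H
  atom 10: C, bond orders sum to 4 (valence 4) → 0 H
  atom 11: O, bond orders sum to 2 (valence 2) → 0 H
  atom 12: O, bond orders sum to 1 (valence 2) → 1 H
Totals → C:10, H:12, O:2.
In Hill order: C10H12O2.

C10H12O2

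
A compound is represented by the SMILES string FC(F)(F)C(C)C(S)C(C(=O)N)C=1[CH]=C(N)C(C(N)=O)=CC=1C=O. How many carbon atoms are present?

14

Count every carbon token in the SMILES (each C, including those in ring-closure positions and inside branches).
Carbon count: 14.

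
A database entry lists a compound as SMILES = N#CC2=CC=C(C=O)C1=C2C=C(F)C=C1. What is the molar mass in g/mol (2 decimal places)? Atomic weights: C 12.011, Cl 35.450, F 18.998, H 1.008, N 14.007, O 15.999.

First, the molecular formula is C12H6FNO (counting implicit H from valence).
  C: 12 × 12.011 = 144.132
  F: 1 × 18.998 = 18.998
  H: 6 × 1.008 = 6.048
  N: 1 × 14.007 = 14.007
  O: 1 × 15.999 = 15.999
Sum: 12×12.011 + 1×18.998 + 6×1.008 + 1×14.007 + 1×15.999 = 199.184 → 199.18 g/mol.

199.18 g/mol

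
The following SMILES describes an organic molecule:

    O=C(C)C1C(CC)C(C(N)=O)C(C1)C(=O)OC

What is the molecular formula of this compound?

C12H19NO4

Walk through each heavy atom and fill implicit hydrogens from standard valence (C 4, N 3, O 2, S 2, halogen 1):
  atom 1: O, bond orders sum to 2 (valence 2) → 0 H
  atom 2: C, bond orders sum to 4 (valence 4) → 0 H
  atom 3: C, bond orders sum to 1 (valence 4) → 3 H
  atom 4: C, bond orders sum to 3 (valence 4) → 1 H
  atom 5: C, bond orders sum to 3 (valence 4) → 1 H
  atom 6: C, bond orders sum to 2 (valence 4) → 2 H
  atom 7: C, bond orders sum to 1 (valence 4) → 3 H
  atom 8: C, bond orders sum to 3 (valence 4) → 1 H
  atom 9: C, bond orders sum to 4 (valence 4) → 0 H
  atom 10: N, bond orders sum to 1 (valence 3) → 2 H
  atom 11: O, bond orders sum to 2 (valence 2) → 0 H
  atom 12: C, bond orders sum to 3 (valence 4) → 1 H
  atom 13: C, bond orders sum to 2 (valence 4) → 2 H
  atom 14: C, bond orders sum to 4 (valence 4) → 0 H
  atom 15: O, bond orders sum to 2 (valence 2) → 0 H
  atom 16: O, bond orders sum to 2 (valence 2) → 0 H
  atom 17: C, bond orders sum to 1 (valence 4) → 3 H
Totals → C:12, H:19, N:1, O:4.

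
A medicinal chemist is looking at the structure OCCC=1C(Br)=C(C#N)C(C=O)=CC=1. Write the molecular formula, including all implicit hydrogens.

Walk through each heavy atom and fill implicit hydrogens from standard valence (C 4, N 3, O 2, S 2, halogen 1):
  atom 1: O, bond orders sum to 1 (valence 2) → 1 H
  atom 2: C, bond orders sum to 2 (valence 4) → 2 H
  atom 3: C, bond orders sum to 2 (valence 4) → 2 H
  atom 4: C, bond orders sum to 4 (valence 4) → 0 H
  atom 5: C, bond orders sum to 4 (valence 4) → 0 H
  atom 6: Br (halogen, monovalent) → 0 H
  atom 7: C, bond orders sum to 4 (valence 4) → 0 H
  atom 8: C, bond orders sum to 4 (valence 4) → 0 H
  atom 9: N, bond orders sum to 3 (valence 3) → 0 H
  atom 10: C, bond orders sum to 4 (valence 4) → 0 H
  atom 11: C, bond orders sum to 3 (valence 4) → 1 H
  atom 12: O, bond orders sum to 2 (valence 2) → 0 H
  atom 13: C, bond orders sum to 3 (valence 4) → 1 H
  atom 14: C, bond orders sum to 3 (valence 4) → 1 H
Totals → C:10, H:8, Br:1, N:1, O:2.

C10H8BrNO2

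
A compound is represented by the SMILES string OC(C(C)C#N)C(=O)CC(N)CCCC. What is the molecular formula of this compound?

C11H20N2O2

Walk through each heavy atom and fill implicit hydrogens from standard valence (C 4, N 3, O 2, S 2, halogen 1):
  atom 1: O, bond orders sum to 1 (valence 2) → 1 H
  atom 2: C, bond orders sum to 3 (valence 4) → 1 H
  atom 3: C, bond orders sum to 3 (valence 4) → 1 H
  atom 4: C, bond orders sum to 1 (valence 4) → 3 H
  atom 5: C, bond orders sum to 4 (valence 4) → 0 H
  atom 6: N, bond orders sum to 3 (valence 3) → 0 H
  atom 7: C, bond orders sum to 4 (valence 4) → 0 H
  atom 8: O, bond orders sum to 2 (valence 2) → 0 H
  atom 9: C, bond orders sum to 2 (valence 4) → 2 H
  atom 10: C, bond orders sum to 3 (valence 4) → 1 H
  atom 11: N, bond orders sum to 1 (valence 3) → 2 H
  atom 12: C, bond orders sum to 2 (valence 4) → 2 H
  atom 13: C, bond orders sum to 2 (valence 4) → 2 H
  atom 14: C, bond orders sum to 2 (valence 4) → 2 H
  atom 15: C, bond orders sum to 1 (valence 4) → 3 H
Totals → C:11, H:20, N:2, O:2.
In Hill order: C11H20N2O2.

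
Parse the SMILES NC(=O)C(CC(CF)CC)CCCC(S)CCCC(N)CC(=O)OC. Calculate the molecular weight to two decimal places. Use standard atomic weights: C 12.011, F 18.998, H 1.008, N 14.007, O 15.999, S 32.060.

378.55 g/mol

First, the molecular formula is C18H35FN2O3S (counting implicit H from valence).
  C: 18 × 12.011 = 216.198
  F: 1 × 18.998 = 18.998
  H: 35 × 1.008 = 35.280
  N: 2 × 14.007 = 28.014
  O: 3 × 15.999 = 47.997
  S: 1 × 32.060 = 32.060
Sum: 18×12.011 + 1×18.998 + 35×1.008 + 2×14.007 + 3×15.999 + 1×32.060 = 378.547 → 378.55 g/mol.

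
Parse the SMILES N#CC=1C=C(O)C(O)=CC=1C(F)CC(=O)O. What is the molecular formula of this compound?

C10H8FNO4

Walk through each heavy atom and fill implicit hydrogens from standard valence (C 4, N 3, O 2, S 2, halogen 1):
  atom 1: N, bond orders sum to 3 (valence 3) → 0 H
  atom 2: C, bond orders sum to 4 (valence 4) → 0 H
  atom 3: C, bond orders sum to 4 (valence 4) → 0 H
  atom 4: C, bond orders sum to 3 (valence 4) → 1 H
  atom 5: C, bond orders sum to 4 (valence 4) → 0 H
  atom 6: O, bond orders sum to 1 (valence 2) → 1 H
  atom 7: C, bond orders sum to 4 (valence 4) → 0 H
  atom 8: O, bond orders sum to 1 (valence 2) → 1 H
  atom 9: C, bond orders sum to 3 (valence 4) → 1 H
  atom 10: C, bond orders sum to 4 (valence 4) → 0 H
  atom 11: C, bond orders sum to 3 (valence 4) → 1 H
  atom 12: F (halogen, monovalent) → 0 H
  atom 13: C, bond orders sum to 2 (valence 4) → 2 H
  atom 14: C, bond orders sum to 4 (valence 4) → 0 H
  atom 15: O, bond orders sum to 2 (valence 2) → 0 H
  atom 16: O, bond orders sum to 1 (valence 2) → 1 H
Totals → C:10, H:8, F:1, N:1, O:4.
In Hill order: C10H8FNO4.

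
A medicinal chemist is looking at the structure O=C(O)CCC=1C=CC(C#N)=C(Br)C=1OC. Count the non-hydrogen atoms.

Every atom symbol written in the SMILES (organic subset) is one heavy atom; implicit H are not written.
Heavy atoms by element → Br:1, C:11, N:1, O:3.
Total: 16.

16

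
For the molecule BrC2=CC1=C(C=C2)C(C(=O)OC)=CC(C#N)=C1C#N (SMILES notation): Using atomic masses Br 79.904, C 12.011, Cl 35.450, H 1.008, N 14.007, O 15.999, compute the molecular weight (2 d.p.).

315.13 g/mol

First, the molecular formula is C14H7BrN2O2 (counting implicit H from valence).
  Br: 1 × 79.904 = 79.904
  C: 14 × 12.011 = 168.154
  H: 7 × 1.008 = 7.056
  N: 2 × 14.007 = 28.014
  O: 2 × 15.999 = 31.998
Sum: 1×79.904 + 14×12.011 + 7×1.008 + 2×14.007 + 2×15.999 = 315.126 → 315.13 g/mol.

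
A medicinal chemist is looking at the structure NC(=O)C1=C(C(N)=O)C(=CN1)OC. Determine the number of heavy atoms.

13

Every atom symbol written in the SMILES (organic subset) is one heavy atom; implicit H are not written.
Heavy atoms by element → C:7, N:3, O:3.
Total: 13.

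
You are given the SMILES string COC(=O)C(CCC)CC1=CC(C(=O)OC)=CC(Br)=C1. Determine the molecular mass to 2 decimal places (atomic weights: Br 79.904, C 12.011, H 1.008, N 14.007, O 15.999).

343.22 g/mol

First, the molecular formula is C15H19BrO4 (counting implicit H from valence).
  Br: 1 × 79.904 = 79.904
  C: 15 × 12.011 = 180.165
  H: 19 × 1.008 = 19.152
  O: 4 × 15.999 = 63.996
Sum: 1×79.904 + 15×12.011 + 19×1.008 + 4×15.999 = 343.217 → 343.22 g/mol.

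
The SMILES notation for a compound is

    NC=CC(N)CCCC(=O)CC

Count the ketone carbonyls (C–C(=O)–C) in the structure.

1

The ketone motif appears at heavy-atom position 9 in the SMILES.
Other groups present: 1 alkene, 2 primary amine.
Ketone count: 1.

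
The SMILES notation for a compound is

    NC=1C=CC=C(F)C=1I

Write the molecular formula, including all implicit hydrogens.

Walk through each heavy atom and fill implicit hydrogens from standard valence (C 4, N 3, O 2, S 2, halogen 1):
  atom 1: N, bond orders sum to 1 (valence 3) → 2 H
  atom 2: C, bond orders sum to 4 (valence 4) → 0 H
  atom 3: C, bond orders sum to 3 (valence 4) → 1 H
  atom 4: C, bond orders sum to 3 (valence 4) → 1 H
  atom 5: C, bond orders sum to 3 (valence 4) → 1 H
  atom 6: C, bond orders sum to 4 (valence 4) → 0 H
  atom 7: F (halogen, monovalent) → 0 H
  atom 8: C, bond orders sum to 4 (valence 4) → 0 H
  atom 9: I (halogen, monovalent) → 0 H
Totals → C:6, H:5, F:1, I:1, N:1.
In Hill order: C6H5FIN.

C6H5FIN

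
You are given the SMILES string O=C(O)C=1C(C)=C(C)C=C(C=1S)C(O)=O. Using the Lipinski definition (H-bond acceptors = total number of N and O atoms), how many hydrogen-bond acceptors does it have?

4

N atoms: 0; O atoms: 4.
Lipinski HBA = 0 + 4 = 4.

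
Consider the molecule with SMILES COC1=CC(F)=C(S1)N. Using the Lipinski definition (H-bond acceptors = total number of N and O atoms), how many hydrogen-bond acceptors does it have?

2

N atoms: 1; O atoms: 1.
Lipinski HBA = 1 + 1 = 2.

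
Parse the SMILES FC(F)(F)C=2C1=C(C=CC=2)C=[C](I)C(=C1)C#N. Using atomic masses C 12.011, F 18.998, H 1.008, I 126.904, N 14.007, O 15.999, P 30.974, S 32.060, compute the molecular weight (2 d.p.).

347.08 g/mol

First, the molecular formula is C12H5F3IN (counting implicit H from valence).
  C: 12 × 12.011 = 144.132
  F: 3 × 18.998 = 56.994
  H: 5 × 1.008 = 5.040
  I: 1 × 126.904 = 126.904
  N: 1 × 14.007 = 14.007
Sum: 12×12.011 + 3×18.998 + 5×1.008 + 1×126.904 + 1×14.007 = 347.077 → 347.08 g/mol.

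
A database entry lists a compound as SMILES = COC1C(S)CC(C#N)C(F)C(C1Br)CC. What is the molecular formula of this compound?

C11H17BrFNOS

Walk through each heavy atom and fill implicit hydrogens from standard valence (C 4, N 3, O 2, S 2, halogen 1):
  atom 1: C, bond orders sum to 1 (valence 4) → 3 H
  atom 2: O, bond orders sum to 2 (valence 2) → 0 H
  atom 3: C, bond orders sum to 3 (valence 4) → 1 H
  atom 4: C, bond orders sum to 3 (valence 4) → 1 H
  atom 5: S, bond orders sum to 1 (valence 2) → 1 H
  atom 6: C, bond orders sum to 2 (valence 4) → 2 H
  atom 7: C, bond orders sum to 3 (valence 4) → 1 H
  atom 8: C, bond orders sum to 4 (valence 4) → 0 H
  atom 9: N, bond orders sum to 3 (valence 3) → 0 H
  atom 10: C, bond orders sum to 3 (valence 4) → 1 H
  atom 11: F (halogen, monovalent) → 0 H
  atom 12: C, bond orders sum to 3 (valence 4) → 1 H
  atom 13: C, bond orders sum to 3 (valence 4) → 1 H
  atom 14: Br (halogen, monovalent) → 0 H
  atom 15: C, bond orders sum to 2 (valence 4) → 2 H
  atom 16: C, bond orders sum to 1 (valence 4) → 3 H
Totals → C:11, H:17, Br:1, F:1, N:1, O:1, S:1.
In Hill order: C11H17BrFNOS.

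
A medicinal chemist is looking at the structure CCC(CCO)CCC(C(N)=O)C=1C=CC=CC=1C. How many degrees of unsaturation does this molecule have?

5

Degree of unsaturation = (number of rings) + (number of π bonds).
Ring closures in the SMILES: 1.
π bonds: 4 double bonds (each 1 DoU) → 4 DoU from unsaturation.
Total DoU = 1 + 4 = 5.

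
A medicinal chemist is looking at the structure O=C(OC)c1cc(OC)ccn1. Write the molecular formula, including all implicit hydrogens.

C8H9NO3

Walk through each heavy atom and fill implicit hydrogens from standard valence (C 4, N 3, O 2, S 2, halogen 1); for lowercase aromatic atoms, an aromatic c carries 1 H when it has two neighbours and 0 H with three, and aromatic n carries 0 H:
  atom 1: O, bond orders sum to 2 (valence 2) → 0 H
  atom 2: C, bond orders sum to 4 (valence 4) → 0 H
  atom 3: O, bond orders sum to 2 (valence 2) → 0 H
  atom 4: C, bond orders sum to 1 (valence 4) → 3 H
  atom 5: aromatic c, 3 neighbours → 0 H
  atom 6: aromatic c, 2 neighbours → 1 H
  atom 7: aromatic c, 3 neighbours → 0 H
  atom 8: O, bond orders sum to 2 (valence 2) → 0 H
  atom 9: C, bond orders sum to 1 (valence 4) → 3 H
  atom 10: aromatic c, 2 neighbours → 1 H
  atom 11: aromatic c, 2 neighbours → 1 H
  atom 12: aromatic n, 2 neighbours → 0 H
Totals → C:8, H:9, N:1, O:3.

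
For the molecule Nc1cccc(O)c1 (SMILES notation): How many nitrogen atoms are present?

Scan the SMILES for N atoms (remember two-letter symbols like Cl and Br are single atoms).
Nitrogen count: 1.

1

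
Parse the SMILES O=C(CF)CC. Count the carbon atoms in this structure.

4

Count every carbon token in the SMILES (each C, including those in ring-closure positions and inside branches).
Carbon count: 4.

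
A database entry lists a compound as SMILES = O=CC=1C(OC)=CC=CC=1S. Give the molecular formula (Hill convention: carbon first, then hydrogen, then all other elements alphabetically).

Walk through each heavy atom and fill implicit hydrogens from standard valence (C 4, N 3, O 2, S 2, halogen 1):
  atom 1: O, bond orders sum to 2 (valence 2) → 0 H
  atom 2: C, bond orders sum to 3 (valence 4) → 1 H
  atom 3: C, bond orders sum to 4 (valence 4) → 0 H
  atom 4: C, bond orders sum to 4 (valence 4) → 0 H
  atom 5: O, bond orders sum to 2 (valence 2) → 0 H
  atom 6: C, bond orders sum to 1 (valence 4) → 3 H
  atom 7: C, bond orders sum to 3 (valence 4) → 1 H
  atom 8: C, bond orders sum to 3 (valence 4) → 1 H
  atom 9: C, bond orders sum to 3 (valence 4) → 1 H
  atom 10: C, bond orders sum to 4 (valence 4) → 0 H
  atom 11: S, bond orders sum to 1 (valence 2) → 1 H
Totals → C:8, H:8, O:2, S:1.
In Hill order: C8H8O2S.

C8H8O2S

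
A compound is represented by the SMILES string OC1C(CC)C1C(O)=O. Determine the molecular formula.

C6H10O3

Walk through each heavy atom and fill implicit hydrogens from standard valence (C 4, N 3, O 2, S 2, halogen 1):
  atom 1: O, bond orders sum to 1 (valence 2) → 1 H
  atom 2: C, bond orders sum to 3 (valence 4) → 1 H
  atom 3: C, bond orders sum to 3 (valence 4) → 1 H
  atom 4: C, bond orders sum to 2 (valence 4) → 2 H
  atom 5: C, bond orders sum to 1 (valence 4) → 3 H
  atom 6: C, bond orders sum to 3 (valence 4) → 1 H
  atom 7: C, bond orders sum to 4 (valence 4) → 0 H
  atom 8: O, bond orders sum to 1 (valence 2) → 1 H
  atom 9: O, bond orders sum to 2 (valence 2) → 0 H
Totals → C:6, H:10, O:3.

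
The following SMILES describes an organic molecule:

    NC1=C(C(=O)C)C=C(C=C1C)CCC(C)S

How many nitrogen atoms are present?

1

Scan the SMILES for N atoms (remember two-letter symbols like Cl and Br are single atoms).
Nitrogen count: 1.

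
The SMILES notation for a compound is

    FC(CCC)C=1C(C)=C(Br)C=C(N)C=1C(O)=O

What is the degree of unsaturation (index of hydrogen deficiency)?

5

Degree of unsaturation = (number of rings) + (number of π bonds).
Ring closures in the SMILES: 1.
π bonds: 4 double bonds (each 1 DoU) → 4 DoU from unsaturation.
Total DoU = 1 + 4 = 5.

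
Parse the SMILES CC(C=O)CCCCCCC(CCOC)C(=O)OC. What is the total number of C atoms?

15

Count every carbon token in the SMILES (each C, including those in ring-closure positions and inside branches).
Carbon count: 15.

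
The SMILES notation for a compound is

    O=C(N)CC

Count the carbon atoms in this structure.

Count every carbon token in the SMILES (each C, including those in ring-closure positions and inside branches).
Carbon count: 3.

3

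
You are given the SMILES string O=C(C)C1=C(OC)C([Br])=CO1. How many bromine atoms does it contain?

Scan the SMILES for Br atoms (remember two-letter symbols like Cl and Br are single atoms).
Bromine count: 1.

1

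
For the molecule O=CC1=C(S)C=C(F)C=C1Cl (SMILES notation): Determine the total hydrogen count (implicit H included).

4

Walk through each heavy atom and fill implicit hydrogens from standard valence (C 4, N 3, O 2, S 2, halogen 1):
  atom 1: O, bond orders sum to 2 (valence 2) → 0 H
  atom 2: C, bond orders sum to 3 (valence 4) → 1 H
  atom 3: C, bond orders sum to 4 (valence 4) → 0 H
  atom 4: C, bond orders sum to 4 (valence 4) → 0 H
  atom 5: S, bond orders sum to 1 (valence 2) → 1 H
  atom 6: C, bond orders sum to 3 (valence 4) → 1 H
  atom 7: C, bond orders sum to 4 (valence 4) → 0 H
  atom 8: F (halogen, monovalent) → 0 H
  atom 9: C, bond orders sum to 3 (valence 4) → 1 H
  atom 10: C, bond orders sum to 4 (valence 4) → 0 H
  atom 11: Cl (halogen, monovalent) → 0 H
Total hydrogens: 4.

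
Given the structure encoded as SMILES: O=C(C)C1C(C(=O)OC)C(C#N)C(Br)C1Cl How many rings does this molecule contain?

In SMILES, each pair of matching ring-closure digits denotes one ring-closing bond; the number of such bonds equals the number of independent rings.
Ring-closure bonds here: 1.

1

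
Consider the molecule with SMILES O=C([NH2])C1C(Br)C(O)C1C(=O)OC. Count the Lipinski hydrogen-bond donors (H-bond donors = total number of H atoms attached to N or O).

Donors: find every N or O and count the H atoms it carries.
  atom 1 (O): bond orders sum to 2 → 0 H
  atom 3 (N): bond orders sum to 1 → 2 H
  atom 8 (O): bond orders sum to 1 → 1 H
  atom 11 (O): bond orders sum to 2 → 0 H
  atom 12 (O): bond orders sum to 2 → 0 H
Lipinski HBD = 3.

3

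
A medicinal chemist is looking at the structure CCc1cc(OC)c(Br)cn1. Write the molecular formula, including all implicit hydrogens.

C8H10BrNO

Walk through each heavy atom and fill implicit hydrogens from standard valence (C 4, N 3, O 2, S 2, halogen 1); for lowercase aromatic atoms, an aromatic c carries 1 H when it has two neighbours and 0 H with three, and aromatic n carries 0 H:
  atom 1: C, bond orders sum to 1 (valence 4) → 3 H
  atom 2: C, bond orders sum to 2 (valence 4) → 2 H
  atom 3: aromatic c, 3 neighbours → 0 H
  atom 4: aromatic c, 2 neighbours → 1 H
  atom 5: aromatic c, 3 neighbours → 0 H
  atom 6: O, bond orders sum to 2 (valence 2) → 0 H
  atom 7: C, bond orders sum to 1 (valence 4) → 3 H
  atom 8: aromatic c, 3 neighbours → 0 H
  atom 9: Br (halogen, monovalent) → 0 H
  atom 10: aromatic c, 2 neighbours → 1 H
  atom 11: aromatic n, 2 neighbours → 0 H
Totals → C:8, H:10, Br:1, N:1, O:1.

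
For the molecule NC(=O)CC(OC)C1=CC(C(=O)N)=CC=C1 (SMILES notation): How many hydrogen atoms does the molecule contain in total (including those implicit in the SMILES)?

14

Walk through each heavy atom and fill implicit hydrogens from standard valence (C 4, N 3, O 2, S 2, halogen 1):
  atom 1: N, bond orders sum to 1 (valence 3) → 2 H
  atom 2: C, bond orders sum to 4 (valence 4) → 0 H
  atom 3: O, bond orders sum to 2 (valence 2) → 0 H
  atom 4: C, bond orders sum to 2 (valence 4) → 2 H
  atom 5: C, bond orders sum to 3 (valence 4) → 1 H
  atom 6: O, bond orders sum to 2 (valence 2) → 0 H
  atom 7: C, bond orders sum to 1 (valence 4) → 3 H
  atom 8: C, bond orders sum to 4 (valence 4) → 0 H
  atom 9: C, bond orders sum to 3 (valence 4) → 1 H
  atom 10: C, bond orders sum to 4 (valence 4) → 0 H
  atom 11: C, bond orders sum to 4 (valence 4) → 0 H
  atom 12: O, bond orders sum to 2 (valence 2) → 0 H
  atom 13: N, bond orders sum to 1 (valence 3) → 2 H
  atom 14: C, bond orders sum to 3 (valence 4) → 1 H
  atom 15: C, bond orders sum to 3 (valence 4) → 1 H
  atom 16: C, bond orders sum to 3 (valence 4) → 1 H
Total hydrogens: 14.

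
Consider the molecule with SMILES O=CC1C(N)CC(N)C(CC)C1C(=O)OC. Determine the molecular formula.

Walk through each heavy atom and fill implicit hydrogens from standard valence (C 4, N 3, O 2, S 2, halogen 1):
  atom 1: O, bond orders sum to 2 (valence 2) → 0 H
  atom 2: C, bond orders sum to 3 (valence 4) → 1 H
  atom 3: C, bond orders sum to 3 (valence 4) → 1 H
  atom 4: C, bond orders sum to 3 (valence 4) → 1 H
  atom 5: N, bond orders sum to 1 (valence 3) → 2 H
  atom 6: C, bond orders sum to 2 (valence 4) → 2 H
  atom 7: C, bond orders sum to 3 (valence 4) → 1 H
  atom 8: N, bond orders sum to 1 (valence 3) → 2 H
  atom 9: C, bond orders sum to 3 (valence 4) → 1 H
  atom 10: C, bond orders sum to 2 (valence 4) → 2 H
  atom 11: C, bond orders sum to 1 (valence 4) → 3 H
  atom 12: C, bond orders sum to 3 (valence 4) → 1 H
  atom 13: C, bond orders sum to 4 (valence 4) → 0 H
  atom 14: O, bond orders sum to 2 (valence 2) → 0 H
  atom 15: O, bond orders sum to 2 (valence 2) → 0 H
  atom 16: C, bond orders sum to 1 (valence 4) → 3 H
Totals → C:11, H:20, N:2, O:3.

C11H20N2O3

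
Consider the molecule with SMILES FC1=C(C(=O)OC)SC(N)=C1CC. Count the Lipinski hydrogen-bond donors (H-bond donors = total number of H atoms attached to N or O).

Donors: find every N or O and count the H atoms it carries.
  atom 5 (O): bond orders sum to 2 → 0 H
  atom 6 (O): bond orders sum to 2 → 0 H
  atom 10 (N): bond orders sum to 1 → 2 H
Lipinski HBD = 2.

2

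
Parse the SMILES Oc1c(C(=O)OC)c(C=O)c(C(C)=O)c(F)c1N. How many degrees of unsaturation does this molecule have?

7

Molecular formula: C11H10FNO5.
DoU = (2C + 2 + N − H − X) / 2, where X is the halogen count and O/S are ignored.
    = (2·11 + 2 + 1 − 10 − 1) / 2 = 14 / 2 = 7.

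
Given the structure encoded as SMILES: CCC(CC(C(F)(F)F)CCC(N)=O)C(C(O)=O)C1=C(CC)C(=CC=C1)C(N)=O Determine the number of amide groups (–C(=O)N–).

The amide motif appears at heavy-atom positions 12, 27 in the SMILES.
Other groups present: 1 carboxylic acid.
Amide count: 2.

2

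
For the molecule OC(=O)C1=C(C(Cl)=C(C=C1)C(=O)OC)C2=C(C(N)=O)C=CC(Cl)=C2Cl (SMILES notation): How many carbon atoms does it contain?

Count every carbon token in the SMILES (each C, including those in ring-closure positions and inside branches).
Carbon count: 16.

16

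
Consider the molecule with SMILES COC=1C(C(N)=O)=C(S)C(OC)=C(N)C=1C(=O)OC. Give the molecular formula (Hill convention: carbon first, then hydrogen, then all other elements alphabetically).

C11H14N2O5S

Walk through each heavy atom and fill implicit hydrogens from standard valence (C 4, N 3, O 2, S 2, halogen 1):
  atom 1: C, bond orders sum to 1 (valence 4) → 3 H
  atom 2: O, bond orders sum to 2 (valence 2) → 0 H
  atom 3: C, bond orders sum to 4 (valence 4) → 0 H
  atom 4: C, bond orders sum to 4 (valence 4) → 0 H
  atom 5: C, bond orders sum to 4 (valence 4) → 0 H
  atom 6: N, bond orders sum to 1 (valence 3) → 2 H
  atom 7: O, bond orders sum to 2 (valence 2) → 0 H
  atom 8: C, bond orders sum to 4 (valence 4) → 0 H
  atom 9: S, bond orders sum to 1 (valence 2) → 1 H
  atom 10: C, bond orders sum to 4 (valence 4) → 0 H
  atom 11: O, bond orders sum to 2 (valence 2) → 0 H
  atom 12: C, bond orders sum to 1 (valence 4) → 3 H
  atom 13: C, bond orders sum to 4 (valence 4) → 0 H
  atom 14: N, bond orders sum to 1 (valence 3) → 2 H
  atom 15: C, bond orders sum to 4 (valence 4) → 0 H
  atom 16: C, bond orders sum to 4 (valence 4) → 0 H
  atom 17: O, bond orders sum to 2 (valence 2) → 0 H
  atom 18: O, bond orders sum to 2 (valence 2) → 0 H
  atom 19: C, bond orders sum to 1 (valence 4) → 3 H
Totals → C:11, H:14, N:2, O:5, S:1.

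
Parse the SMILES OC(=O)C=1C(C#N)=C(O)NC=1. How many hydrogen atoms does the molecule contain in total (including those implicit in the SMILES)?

4

Walk through each heavy atom and fill implicit hydrogens from standard valence (C 4, N 3, O 2, S 2, halogen 1):
  atom 1: O, bond orders sum to 1 (valence 2) → 1 H
  atom 2: C, bond orders sum to 4 (valence 4) → 0 H
  atom 3: O, bond orders sum to 2 (valence 2) → 0 H
  atom 4: C, bond orders sum to 4 (valence 4) → 0 H
  atom 5: C, bond orders sum to 4 (valence 4) → 0 H
  atom 6: C, bond orders sum to 4 (valence 4) → 0 H
  atom 7: N, bond orders sum to 3 (valence 3) → 0 H
  atom 8: C, bond orders sum to 4 (valence 4) → 0 H
  atom 9: O, bond orders sum to 1 (valence 2) → 1 H
  atom 10: N, bond orders sum to 2 (valence 3) → 1 H
  atom 11: C, bond orders sum to 3 (valence 4) → 1 H
Total hydrogens: 4.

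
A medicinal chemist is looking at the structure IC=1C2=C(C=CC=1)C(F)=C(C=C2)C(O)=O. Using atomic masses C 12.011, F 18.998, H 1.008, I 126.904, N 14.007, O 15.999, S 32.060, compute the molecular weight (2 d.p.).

316.07 g/mol

First, the molecular formula is C11H6FIO2 (counting implicit H from valence).
  C: 11 × 12.011 = 132.121
  F: 1 × 18.998 = 18.998
  H: 6 × 1.008 = 6.048
  I: 1 × 126.904 = 126.904
  O: 2 × 15.999 = 31.998
Sum: 11×12.011 + 1×18.998 + 6×1.008 + 1×126.904 + 2×15.999 = 316.069 → 316.07 g/mol.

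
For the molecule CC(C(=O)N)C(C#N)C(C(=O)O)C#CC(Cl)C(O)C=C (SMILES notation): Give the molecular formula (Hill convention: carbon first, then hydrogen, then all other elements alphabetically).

Walk through each heavy atom and fill implicit hydrogens from standard valence (C 4, N 3, O 2, S 2, halogen 1):
  atom 1: C, bond orders sum to 1 (valence 4) → 3 H
  atom 2: C, bond orders sum to 3 (valence 4) → 1 H
  atom 3: C, bond orders sum to 4 (valence 4) → 0 H
  atom 4: O, bond orders sum to 2 (valence 2) → 0 H
  atom 5: N, bond orders sum to 1 (valence 3) → 2 H
  atom 6: C, bond orders sum to 3 (valence 4) → 1 H
  atom 7: C, bond orders sum to 4 (valence 4) → 0 H
  atom 8: N, bond orders sum to 3 (valence 3) → 0 H
  atom 9: C, bond orders sum to 3 (valence 4) → 1 H
  atom 10: C, bond orders sum to 4 (valence 4) → 0 H
  atom 11: O, bond orders sum to 2 (valence 2) → 0 H
  atom 12: O, bond orders sum to 1 (valence 2) → 1 H
  atom 13: C, bond orders sum to 4 (valence 4) → 0 H
  atom 14: C, bond orders sum to 4 (valence 4) → 0 H
  atom 15: C, bond orders sum to 3 (valence 4) → 1 H
  atom 16: Cl (halogen, monovalent) → 0 H
  atom 17: C, bond orders sum to 3 (valence 4) → 1 H
  atom 18: O, bond orders sum to 1 (valence 2) → 1 H
  atom 19: C, bond orders sum to 3 (valence 4) → 1 H
  atom 20: C, bond orders sum to 2 (valence 4) → 2 H
Totals → C:13, H:15, Cl:1, N:2, O:4.
In Hill order: C13H15ClN2O4.

C13H15ClN2O4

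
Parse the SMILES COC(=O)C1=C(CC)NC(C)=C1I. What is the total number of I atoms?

Scan the SMILES for I atoms (remember two-letter symbols like Cl and Br are single atoms).
Iodine count: 1.

1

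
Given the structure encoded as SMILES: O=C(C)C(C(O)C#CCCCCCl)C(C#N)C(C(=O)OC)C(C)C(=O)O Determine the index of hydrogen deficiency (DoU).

7

Molecular formula: C18H24ClNO6.
DoU = (2C + 2 + N − H − X) / 2, where X is the halogen count and O/S are ignored.
    = (2·18 + 2 + 1 − 24 − 1) / 2 = 14 / 2 = 7.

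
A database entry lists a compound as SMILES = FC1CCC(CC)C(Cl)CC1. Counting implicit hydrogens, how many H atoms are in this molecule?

Walk through each heavy atom and fill implicit hydrogens from standard valence (C 4, N 3, O 2, S 2, halogen 1):
  atom 1: F (halogen, monovalent) → 0 H
  atom 2: C, bond orders sum to 3 (valence 4) → 1 H
  atom 3: C, bond orders sum to 2 (valence 4) → 2 H
  atom 4: C, bond orders sum to 2 (valence 4) → 2 H
  atom 5: C, bond orders sum to 3 (valence 4) → 1 H
  atom 6: C, bond orders sum to 2 (valence 4) → 2 H
  atom 7: C, bond orders sum to 1 (valence 4) → 3 H
  atom 8: C, bond orders sum to 3 (valence 4) → 1 H
  atom 9: Cl (halogen, monovalent) → 0 H
  atom 10: C, bond orders sum to 2 (valence 4) → 2 H
  atom 11: C, bond orders sum to 2 (valence 4) → 2 H
Total hydrogens: 16.

16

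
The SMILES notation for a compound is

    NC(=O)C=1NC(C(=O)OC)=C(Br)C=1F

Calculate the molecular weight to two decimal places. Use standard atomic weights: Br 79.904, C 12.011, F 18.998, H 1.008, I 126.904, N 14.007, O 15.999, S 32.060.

265.04 g/mol

First, the molecular formula is C7H6BrFN2O3 (counting implicit H from valence).
  Br: 1 × 79.904 = 79.904
  C: 7 × 12.011 = 84.077
  F: 1 × 18.998 = 18.998
  H: 6 × 1.008 = 6.048
  N: 2 × 14.007 = 28.014
  O: 3 × 15.999 = 47.997
Sum: 1×79.904 + 7×12.011 + 1×18.998 + 6×1.008 + 2×14.007 + 3×15.999 = 265.038 → 265.04 g/mol.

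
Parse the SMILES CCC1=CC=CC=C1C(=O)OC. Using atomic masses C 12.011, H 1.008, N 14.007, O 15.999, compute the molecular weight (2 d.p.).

First, the molecular formula is C10H12O2 (counting implicit H from valence).
  C: 10 × 12.011 = 120.110
  H: 12 × 1.008 = 12.096
  O: 2 × 15.999 = 31.998
Sum: 10×12.011 + 12×1.008 + 2×15.999 = 164.204 → 164.20 g/mol.

164.20 g/mol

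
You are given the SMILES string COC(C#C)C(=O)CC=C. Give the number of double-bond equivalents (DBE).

4

Degree of unsaturation = (number of rings) + (number of π bonds).
Ring closures in the SMILES: 0.
π bonds: 2 double bonds (each 1 DoU), 1 triple bond (each 2 DoU) → 4 DoU from unsaturation.
Total DoU = 0 + 4 = 4.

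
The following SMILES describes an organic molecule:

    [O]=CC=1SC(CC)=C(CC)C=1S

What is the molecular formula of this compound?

C9H12OS2

Walk through each heavy atom and fill implicit hydrogens from standard valence (C 4, N 3, O 2, S 2, halogen 1):
  atom 1: O with explicit H count 0
  atom 2: C, bond orders sum to 3 (valence 4) → 1 H
  atom 3: C, bond orders sum to 4 (valence 4) → 0 H
  atom 4: S, bond orders sum to 2 (valence 2) → 0 H
  atom 5: C, bond orders sum to 4 (valence 4) → 0 H
  atom 6: C, bond orders sum to 2 (valence 4) → 2 H
  atom 7: C, bond orders sum to 1 (valence 4) → 3 H
  atom 8: C, bond orders sum to 4 (valence 4) → 0 H
  atom 9: C, bond orders sum to 2 (valence 4) → 2 H
  atom 10: C, bond orders sum to 1 (valence 4) → 3 H
  atom 11: C, bond orders sum to 4 (valence 4) → 0 H
  atom 12: S, bond orders sum to 1 (valence 2) → 1 H
Totals → C:9, H:12, O:1, S:2.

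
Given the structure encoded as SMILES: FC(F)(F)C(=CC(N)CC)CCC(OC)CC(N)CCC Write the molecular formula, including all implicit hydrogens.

C15H29F3N2O

Walk through each heavy atom and fill implicit hydrogens from standard valence (C 4, N 3, O 2, S 2, halogen 1):
  atom 1: F (halogen, monovalent) → 0 H
  atom 2: C, bond orders sum to 4 (valence 4) → 0 H
  atom 3: F (halogen, monovalent) → 0 H
  atom 4: F (halogen, monovalent) → 0 H
  atom 5: C, bond orders sum to 4 (valence 4) → 0 H
  atom 6: C, bond orders sum to 3 (valence 4) → 1 H
  atom 7: C, bond orders sum to 3 (valence 4) → 1 H
  atom 8: N, bond orders sum to 1 (valence 3) → 2 H
  atom 9: C, bond orders sum to 2 (valence 4) → 2 H
  atom 10: C, bond orders sum to 1 (valence 4) → 3 H
  atom 11: C, bond orders sum to 2 (valence 4) → 2 H
  atom 12: C, bond orders sum to 2 (valence 4) → 2 H
  atom 13: C, bond orders sum to 3 (valence 4) → 1 H
  atom 14: O, bond orders sum to 2 (valence 2) → 0 H
  atom 15: C, bond orders sum to 1 (valence 4) → 3 H
  atom 16: C, bond orders sum to 2 (valence 4) → 2 H
  atom 17: C, bond orders sum to 3 (valence 4) → 1 H
  atom 18: N, bond orders sum to 1 (valence 3) → 2 H
  atom 19: C, bond orders sum to 2 (valence 4) → 2 H
  atom 20: C, bond orders sum to 2 (valence 4) → 2 H
  atom 21: C, bond orders sum to 1 (valence 4) → 3 H
Totals → C:15, H:29, F:3, N:2, O:1.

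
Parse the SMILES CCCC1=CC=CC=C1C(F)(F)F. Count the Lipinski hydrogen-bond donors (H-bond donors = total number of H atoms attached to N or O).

Donors: find every N or O and count the H atoms it carries.
  (no N or O atoms present)
Lipinski HBD = 0.

0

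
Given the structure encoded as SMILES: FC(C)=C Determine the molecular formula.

C3H5F

Walk through each heavy atom and fill implicit hydrogens from standard valence (C 4, N 3, O 2, S 2, halogen 1):
  atom 1: F (halogen, monovalent) → 0 H
  atom 2: C, bond orders sum to 4 (valence 4) → 0 H
  atom 3: C, bond orders sum to 1 (valence 4) → 3 H
  atom 4: C, bond orders sum to 2 (valence 4) → 2 H
Totals → C:3, H:5, F:1.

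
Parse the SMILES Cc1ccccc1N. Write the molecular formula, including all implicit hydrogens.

Walk through each heavy atom and fill implicit hydrogens from standard valence (C 4, N 3, O 2, S 2, halogen 1); for lowercase aromatic atoms, an aromatic c carries 1 H when it has two neighbours and 0 H with three, and aromatic n carries 0 H:
  atom 1: C, bond orders sum to 1 (valence 4) → 3 H
  atom 2: aromatic c, 3 neighbours → 0 H
  atom 3: aromatic c, 2 neighbours → 1 H
  atom 4: aromatic c, 2 neighbours → 1 H
  atom 5: aromatic c, 2 neighbours → 1 H
  atom 6: aromatic c, 2 neighbours → 1 H
  atom 7: aromatic c, 3 neighbours → 0 H
  atom 8: N, bond orders sum to 1 (valence 3) → 2 H
Totals → C:7, H:9, N:1.
In Hill order: C7H9N.

C7H9N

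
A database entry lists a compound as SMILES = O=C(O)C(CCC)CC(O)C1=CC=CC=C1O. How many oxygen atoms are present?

Scan the SMILES for O atoms (remember two-letter symbols like Cl and Br are single atoms).
Oxygen count: 4.

4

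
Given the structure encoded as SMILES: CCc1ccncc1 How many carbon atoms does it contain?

7

Count every carbon token in the SMILES (each C, including those in ring-closure positions and inside branches).
Carbon count: 7.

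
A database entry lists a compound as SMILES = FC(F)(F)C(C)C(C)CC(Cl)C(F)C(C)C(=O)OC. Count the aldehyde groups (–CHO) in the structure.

Scan the SMILES for the aldehyde motif — none present.
Groups that are present: 1 ester.

0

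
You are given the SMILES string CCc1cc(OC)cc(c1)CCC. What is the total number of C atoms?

Count every carbon token in the SMILES (each C, including those in ring-closure positions and inside branches).
Carbon count: 12.

12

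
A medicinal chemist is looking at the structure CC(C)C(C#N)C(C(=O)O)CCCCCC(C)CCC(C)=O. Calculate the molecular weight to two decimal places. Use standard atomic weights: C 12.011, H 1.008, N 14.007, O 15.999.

First, the molecular formula is C18H31NO3 (counting implicit H from valence).
  C: 18 × 12.011 = 216.198
  H: 31 × 1.008 = 31.248
  N: 1 × 14.007 = 14.007
  O: 3 × 15.999 = 47.997
Sum: 18×12.011 + 31×1.008 + 1×14.007 + 3×15.999 = 309.450 → 309.45 g/mol.

309.45 g/mol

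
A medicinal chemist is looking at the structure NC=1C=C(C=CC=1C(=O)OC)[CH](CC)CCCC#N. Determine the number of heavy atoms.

19

Every atom symbol written in the SMILES (organic subset) is one heavy atom; implicit H are not written.
Heavy atoms by element → C:15, N:2, O:2.
Total: 19.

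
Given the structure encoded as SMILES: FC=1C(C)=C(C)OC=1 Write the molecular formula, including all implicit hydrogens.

C6H7FO

Walk through each heavy atom and fill implicit hydrogens from standard valence (C 4, N 3, O 2, S 2, halogen 1):
  atom 1: F (halogen, monovalent) → 0 H
  atom 2: C, bond orders sum to 4 (valence 4) → 0 H
  atom 3: C, bond orders sum to 4 (valence 4) → 0 H
  atom 4: C, bond orders sum to 1 (valence 4) → 3 H
  atom 5: C, bond orders sum to 4 (valence 4) → 0 H
  atom 6: C, bond orders sum to 1 (valence 4) → 3 H
  atom 7: O, bond orders sum to 2 (valence 2) → 0 H
  atom 8: C, bond orders sum to 3 (valence 4) → 1 H
Totals → C:6, H:7, F:1, O:1.
In Hill order: C6H7FO.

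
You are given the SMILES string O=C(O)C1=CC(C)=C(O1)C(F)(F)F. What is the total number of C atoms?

Count every carbon token in the SMILES (each C, including those in ring-closure positions and inside branches).
Carbon count: 7.

7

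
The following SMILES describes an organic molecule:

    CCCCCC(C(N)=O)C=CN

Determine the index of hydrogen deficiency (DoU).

2

Molecular formula: C9H18N2O.
DoU = (2C + 2 + N − H − X) / 2, where X is the halogen count and O/S are ignored.
    = (2·9 + 2 + 2 − 18 − 0) / 2 = 4 / 2 = 2.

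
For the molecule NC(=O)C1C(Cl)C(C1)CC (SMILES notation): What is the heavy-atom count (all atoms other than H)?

Every atom symbol written in the SMILES (organic subset) is one heavy atom; implicit H are not written.
Heavy atoms by element → C:7, Cl:1, N:1, O:1.
Total: 10.

10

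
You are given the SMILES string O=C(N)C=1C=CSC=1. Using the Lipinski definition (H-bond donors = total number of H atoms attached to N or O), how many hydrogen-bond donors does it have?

Donors: find every N or O and count the H atoms it carries.
  atom 1 (O): bond orders sum to 2 → 0 H
  atom 3 (N): bond orders sum to 1 → 2 H
Lipinski HBD = 2.

2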